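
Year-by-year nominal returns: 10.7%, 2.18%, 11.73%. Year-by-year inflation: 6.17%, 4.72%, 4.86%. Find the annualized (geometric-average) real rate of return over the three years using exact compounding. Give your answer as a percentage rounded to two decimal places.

Compound the nominal returns: 1.1070 × 1.0218 × 1.1173 = 1.26381445.
Compound inflation: 1.0617 × 1.0472 × 1.0486 = 1.16584631.
Deflate: 1.26381445 / 1.16584631 = 1.08403178.
Annualized real rate = 1.08403178^(1/3) − 1 = 2.7261% → 2.73%.

2.73%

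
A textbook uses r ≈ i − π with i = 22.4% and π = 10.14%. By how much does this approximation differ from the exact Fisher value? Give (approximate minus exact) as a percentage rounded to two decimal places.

1.13%

Approximate: r ≈ 22.400% − 10.140% = 12.2600%
Exact: (1 + 0.2240)/(1 + 0.1014) − 1 = 11.1313%
Error = 12.2600% − 11.1313% = 1.1287% → 1.13%.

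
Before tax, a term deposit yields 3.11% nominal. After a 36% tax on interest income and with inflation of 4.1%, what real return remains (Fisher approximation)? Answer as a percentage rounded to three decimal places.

-2.110%

After-tax nominal return = 3.11% × (1 − 0.36) = 1.9904%.
r ≈ 1.9904% − 4.1% → -2.110%.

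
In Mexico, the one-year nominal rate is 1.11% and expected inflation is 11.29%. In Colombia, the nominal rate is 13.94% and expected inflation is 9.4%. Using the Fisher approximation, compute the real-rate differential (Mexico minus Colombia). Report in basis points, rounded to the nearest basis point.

-1472 basis points

Mexico: 1.11% − 11.29% = -10.180%
Colombia: 13.94% − 9.4% = 4.540%
Differential = -14.720% → -1472 basis points.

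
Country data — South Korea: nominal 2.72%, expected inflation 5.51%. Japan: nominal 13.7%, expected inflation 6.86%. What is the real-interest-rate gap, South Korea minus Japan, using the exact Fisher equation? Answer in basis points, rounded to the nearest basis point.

-905 basis points

South Korea: (1 + 0.0272)/(1 + 0.0551) − 1 = -2.6443%
Japan: (1 + 0.1370)/(1 + 0.0686) − 1 = 6.4009%
Differential = -2.6443% − 6.4009% = -9.0452% → -905 basis points.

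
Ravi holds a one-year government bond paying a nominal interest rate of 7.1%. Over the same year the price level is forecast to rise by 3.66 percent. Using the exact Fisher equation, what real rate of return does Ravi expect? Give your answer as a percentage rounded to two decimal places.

1 + r = 1.07100 / 1.03660 = 1.033185
r = 1.033185 − 1 = 3.3185%, i.e. 3.32%.

3.32%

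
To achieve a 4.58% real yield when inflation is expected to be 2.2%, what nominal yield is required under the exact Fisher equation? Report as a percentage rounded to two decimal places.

6.88%

(1 + i) = (1 + r)(1 + π) = 1.04580 × 1.02200 = 1.0688076
i = 1.0688076 − 1, so the required nominal rate is 6.88%.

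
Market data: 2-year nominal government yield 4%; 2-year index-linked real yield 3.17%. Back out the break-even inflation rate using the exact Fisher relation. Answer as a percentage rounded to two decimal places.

(1 + π) = (1 + i)/(1 + r) = 1.04000 / 1.03170 = 1.008045
Break-even inflation = 1.008045 − 1 → 0.80%.

0.80%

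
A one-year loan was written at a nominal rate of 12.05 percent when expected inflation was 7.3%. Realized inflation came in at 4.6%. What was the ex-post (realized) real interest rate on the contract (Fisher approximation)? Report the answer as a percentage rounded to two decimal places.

Ex-post: 12.05% − 4.6% = 7.450%
So the realized real rate is 7.45%.

7.45%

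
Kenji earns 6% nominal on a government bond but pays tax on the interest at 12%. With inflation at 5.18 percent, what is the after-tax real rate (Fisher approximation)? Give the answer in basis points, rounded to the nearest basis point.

After-tax nominal return = 6% × (1 − 0.12) = 5.2800%.
r ≈ 5.2800% − 5.18% → 10 basis points.

10 basis points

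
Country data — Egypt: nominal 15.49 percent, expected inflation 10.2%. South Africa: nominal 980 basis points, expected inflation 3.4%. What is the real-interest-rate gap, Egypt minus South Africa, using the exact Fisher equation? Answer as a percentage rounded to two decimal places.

-1.39%

Egypt: (1 + 0.1549)/(1 + 0.1020) − 1 = 4.8004%
South Africa: (1 + 0.0980)/(1 + 0.0340) − 1 = 6.1896%
Differential = 4.8004% − 6.1896% = -1.3892% → -1.39%.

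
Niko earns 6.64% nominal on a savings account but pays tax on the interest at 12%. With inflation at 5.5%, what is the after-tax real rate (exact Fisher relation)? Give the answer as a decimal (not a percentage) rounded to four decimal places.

0.0033

After-tax nominal return = 6.64% × (1 − 0.12) = 5.8432%.
1 + r = 1.058432 / 1.05500 = 1.003253
After-tax real rate = 1.003253 − 1 → 0.0033.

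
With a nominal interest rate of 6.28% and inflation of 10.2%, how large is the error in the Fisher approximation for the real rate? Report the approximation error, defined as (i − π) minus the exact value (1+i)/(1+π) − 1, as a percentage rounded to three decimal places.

Approximate: r ≈ 6.280% − 10.200% = -3.9200%
Exact: (1 + 0.0628)/(1 + 0.1020) − 1 = -3.5572%
Error = -3.9200% − (-3.5572%) = -0.3628% → -0.363%.

-0.363%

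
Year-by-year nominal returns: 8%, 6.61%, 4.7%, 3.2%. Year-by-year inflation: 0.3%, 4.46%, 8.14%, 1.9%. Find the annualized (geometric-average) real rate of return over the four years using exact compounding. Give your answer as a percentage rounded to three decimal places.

1.885%

Nominal growth factor = 1.0800 × 1.0661 × 1.0470 × 1.0320 = 1.24407934
Price-level growth factor = 1.0030 × 1.0446 × 1.0814 × 1.0190 = 1.15454670
Real growth factor = 1.24407934 / 1.15454670 = 1.07754787
Annualized real rate = 1.07754787^(1/4) − 1 = 1.8847% → 1.885%.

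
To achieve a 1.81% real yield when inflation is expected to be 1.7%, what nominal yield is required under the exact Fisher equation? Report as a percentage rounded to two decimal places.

3.54%

(1 + i) = (1 + r)(1 + π) = 1.01810 × 1.01700 = 1.0354077
i = 1.0354077 − 1, so the required nominal rate is 3.54%.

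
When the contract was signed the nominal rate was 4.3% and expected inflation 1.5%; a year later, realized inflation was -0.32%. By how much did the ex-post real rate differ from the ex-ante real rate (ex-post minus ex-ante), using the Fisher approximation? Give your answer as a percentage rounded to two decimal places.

1.82%

Ex-ante: 4.3% − 1.5% = 2.800%
Ex-post: 4.3% − (-0.32%) = 4.620%
Difference (ex-post − ex-ante) = 1.8200% → 1.82%.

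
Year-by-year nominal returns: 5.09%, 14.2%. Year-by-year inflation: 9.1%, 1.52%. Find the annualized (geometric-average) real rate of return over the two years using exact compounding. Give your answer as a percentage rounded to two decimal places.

Nominal growth factor = 1.0509 × 1.1420 = 1.20012780
Price-level growth factor = 1.0910 × 1.0152 = 1.10758320
Real growth factor = 1.20012780 / 1.10758320 = 1.08355544
Annualized real rate = 1.08355544^(1/2) − 1 = 4.0940% → 4.09%.

4.09%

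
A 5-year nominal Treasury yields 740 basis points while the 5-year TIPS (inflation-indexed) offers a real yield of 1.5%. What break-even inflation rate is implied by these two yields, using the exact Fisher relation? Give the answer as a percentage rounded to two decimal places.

(1 + π) = (1 + i)/(1 + r) = 1.07400 / 1.01500 = 1.058128
Break-even inflation = 1.058128 − 1 → 5.81%.

5.81%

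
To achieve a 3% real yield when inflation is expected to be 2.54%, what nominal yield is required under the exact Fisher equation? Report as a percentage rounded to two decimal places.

5.62%

(1 + i) = (1 + r)(1 + π) = 1.03000 × 1.02540 = 1.056162
i = 1.056162 − 1, so the required nominal rate is 5.62%.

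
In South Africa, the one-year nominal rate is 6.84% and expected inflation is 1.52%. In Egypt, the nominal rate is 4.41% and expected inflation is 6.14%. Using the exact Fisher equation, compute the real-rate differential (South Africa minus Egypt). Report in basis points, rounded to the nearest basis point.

South Africa: (1 + 0.0684)/(1 + 0.0152) − 1 = 5.2403%
Egypt: (1 + 0.0441)/(1 + 0.0614) − 1 = -1.6299%
Differential = 5.2403% − (-1.6299%) = 6.8703% → 687 basis points.

687 basis points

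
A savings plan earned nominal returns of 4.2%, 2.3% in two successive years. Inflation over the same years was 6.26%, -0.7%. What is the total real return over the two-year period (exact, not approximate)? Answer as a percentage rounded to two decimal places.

Nominal growth factor = 1.0420 × 1.0230 = 1.065966
Price-level growth factor = 1.0626 × 0.9930 = 1.055162
Real growth factor = 1.065966 / 1.055162 = 1.010239
Total real return = 1.010239 − 1 → 1.02%.

1.02%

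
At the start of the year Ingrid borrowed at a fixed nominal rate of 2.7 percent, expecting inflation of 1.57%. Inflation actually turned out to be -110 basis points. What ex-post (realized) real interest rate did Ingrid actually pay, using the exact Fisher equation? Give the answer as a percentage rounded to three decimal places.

Ex-post: (1 + 0.0270)/(1 − 0.0110) − 1 = 3.8423%
So the realized real rate is 3.842%.

3.842%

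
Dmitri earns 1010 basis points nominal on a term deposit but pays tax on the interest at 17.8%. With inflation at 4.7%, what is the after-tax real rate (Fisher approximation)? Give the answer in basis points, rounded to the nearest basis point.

360 basis points

After-tax nominal return = 10.1% × (1 − 0.178) = 8.3022%.
r ≈ 8.3022% − 4.7% → 360 basis points.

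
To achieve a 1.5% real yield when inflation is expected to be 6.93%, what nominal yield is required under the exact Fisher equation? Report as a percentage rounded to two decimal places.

8.53%

(1 + i) = (1 + r)(1 + π) = 1.01500 × 1.06930 = 1.0853395
i = 1.0853395 − 1, so the required nominal rate is 8.53%.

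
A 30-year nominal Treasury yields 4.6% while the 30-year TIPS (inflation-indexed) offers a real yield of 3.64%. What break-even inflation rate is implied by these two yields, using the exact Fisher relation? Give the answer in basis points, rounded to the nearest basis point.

(1 + π) = (1 + i)/(1 + r) = 1.04600 / 1.03640 = 1.009263
Break-even inflation = 1.009263 − 1 → 93 basis points.

93 basis points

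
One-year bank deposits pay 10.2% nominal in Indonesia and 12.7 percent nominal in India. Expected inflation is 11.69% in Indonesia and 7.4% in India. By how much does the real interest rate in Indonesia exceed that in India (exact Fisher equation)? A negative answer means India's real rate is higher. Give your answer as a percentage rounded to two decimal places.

-6.27%

Indonesia: (1 + 0.1020)/(1 + 0.1169) − 1 = -1.3340%
India: (1 + 0.1270)/(1 + 0.0740) − 1 = 4.9348%
Differential = -1.3340% − 4.9348% = -6.2689% → -6.27%.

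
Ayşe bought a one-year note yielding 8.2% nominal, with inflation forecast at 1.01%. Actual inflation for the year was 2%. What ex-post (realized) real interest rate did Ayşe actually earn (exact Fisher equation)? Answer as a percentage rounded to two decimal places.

Ex-post: (1 + 0.0820)/(1 + 0.0200) − 1 = 6.0784%
So the realized real rate is 6.08%.

6.08%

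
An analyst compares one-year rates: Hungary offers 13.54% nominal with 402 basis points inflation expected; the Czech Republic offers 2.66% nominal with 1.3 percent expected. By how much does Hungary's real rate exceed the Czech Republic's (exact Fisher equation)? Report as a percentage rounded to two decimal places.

Hungary: (1 + 0.1354)/(1 + 0.0402) − 1 = 9.1521%
The Czech Republic: (1 + 0.0266)/(1 + 0.0130) − 1 = 1.3425%
Differential = 9.1521% − 1.3425% = 7.8095% → 7.81%.

7.81%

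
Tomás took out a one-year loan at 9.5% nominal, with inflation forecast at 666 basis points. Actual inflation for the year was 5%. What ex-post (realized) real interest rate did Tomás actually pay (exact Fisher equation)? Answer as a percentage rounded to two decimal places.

Ex-post: (1 + 0.0950)/(1 + 0.0500) − 1 = 4.2857%
So the realized real rate is 4.29%.

4.29%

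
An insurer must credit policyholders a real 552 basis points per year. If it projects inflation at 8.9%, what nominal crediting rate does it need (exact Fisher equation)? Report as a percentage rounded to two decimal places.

14.91%

(1 + i) = (1 + r)(1 + π) = 1.05520 × 1.08900 = 1.1491128
i = 1.1491128 − 1, so the required nominal rate is 14.91%.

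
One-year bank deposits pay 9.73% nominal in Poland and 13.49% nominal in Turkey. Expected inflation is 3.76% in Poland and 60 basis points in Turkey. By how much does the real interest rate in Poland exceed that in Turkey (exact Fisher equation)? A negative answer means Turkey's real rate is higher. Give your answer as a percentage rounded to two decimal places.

Poland: (1 + 0.0973)/(1 + 0.0376) − 1 = 5.7537%
Turkey: (1 + 0.1349)/(1 + 0.0060) − 1 = 12.8131%
Differential = 5.7537% − 12.8131% = -7.0595% → -7.06%.

-7.06%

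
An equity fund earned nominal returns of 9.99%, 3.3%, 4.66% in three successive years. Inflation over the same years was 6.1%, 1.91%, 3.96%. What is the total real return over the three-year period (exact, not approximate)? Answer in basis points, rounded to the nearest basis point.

579 basis points

Nominal growth factor = 1.0999 × 1.0330 × 1.0466 = 1.189143
Price-level growth factor = 1.0610 × 1.0191 × 1.0396 = 1.124083
Real growth factor = 1.189143 / 1.124083 = 1.057879
Total real return = 1.057879 − 1 → 579 basis points.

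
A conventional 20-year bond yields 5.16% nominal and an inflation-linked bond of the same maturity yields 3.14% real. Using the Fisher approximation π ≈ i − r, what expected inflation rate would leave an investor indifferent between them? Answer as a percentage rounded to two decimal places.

π ≈ i − r = 5.16% − 3.14% → 2.02%.

2.02%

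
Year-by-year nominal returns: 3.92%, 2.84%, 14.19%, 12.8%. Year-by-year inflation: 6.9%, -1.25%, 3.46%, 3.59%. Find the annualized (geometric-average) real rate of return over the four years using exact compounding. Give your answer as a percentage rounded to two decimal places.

Compound the nominal returns: 1.0392 × 1.0284 × 1.1419 × 1.1280 = 1.37657025.
Compound inflation: 1.0690 × 0.9875 × 1.0346 × 1.0359 = 1.13137119.
Deflate: 1.37657025 / 1.13137119 = 1.21672733.
Annualized real rate = 1.21672733^(1/4) − 1 = 5.0264% → 5.03%.

5.03%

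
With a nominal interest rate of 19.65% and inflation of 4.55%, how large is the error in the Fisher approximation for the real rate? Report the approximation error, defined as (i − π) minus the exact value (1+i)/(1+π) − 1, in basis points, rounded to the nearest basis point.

Approximate: r ≈ 19.650% − 4.550% = 15.1000%
Exact: (1 + 0.1965)/(1 + 0.0455) − 1 = 14.4429%
Error = 15.1000% − 14.4429% = 0.6571% → 66 basis points.

66 basis points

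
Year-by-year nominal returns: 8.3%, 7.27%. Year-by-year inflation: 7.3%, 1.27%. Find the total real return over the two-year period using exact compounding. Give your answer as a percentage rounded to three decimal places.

6.912%

Nominal growth factor = 1.0830 × 1.0727 = 1.161734
Price-level growth factor = 1.0730 × 1.0127 = 1.086627
Real growth factor = 1.161734 / 1.086627 = 1.069119
Total real return = 1.069119 − 1 → 6.912%.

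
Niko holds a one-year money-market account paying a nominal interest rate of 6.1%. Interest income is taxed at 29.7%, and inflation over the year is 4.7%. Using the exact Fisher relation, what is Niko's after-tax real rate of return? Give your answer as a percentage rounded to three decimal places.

After-tax nominal return = 6.1% × (1 − 0.297) = 4.2883%.
1 + r = 1.042883 / 1.04700 = 0.996068
After-tax real rate = 0.996068 − 1 → -0.393%.

-0.393%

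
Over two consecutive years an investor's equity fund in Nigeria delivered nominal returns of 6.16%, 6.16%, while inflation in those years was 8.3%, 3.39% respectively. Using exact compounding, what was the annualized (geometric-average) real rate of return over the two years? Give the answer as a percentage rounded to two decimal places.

0.32%

Compound the nominal returns: 1.0616 × 1.0616 = 1.12699456.
Compound inflation: 1.0830 × 1.0339 = 1.11971370.
Deflate: 1.12699456 / 1.11971370 = 1.00650243.
Annualized real rate = 1.00650243^(1/2) − 1 = 0.3246% → 0.32%.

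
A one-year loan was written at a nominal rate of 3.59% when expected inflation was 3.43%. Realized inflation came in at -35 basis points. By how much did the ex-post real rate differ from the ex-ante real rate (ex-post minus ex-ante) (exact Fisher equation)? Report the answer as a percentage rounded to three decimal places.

Ex-ante: (1 + 0.0359)/(1 + 0.0343) − 1 = 0.1547%
Ex-post: (1 + 0.0359)/(1 − 0.0035) − 1 = 3.9538%
Difference (ex-post − ex-ante) = 3.7991% → 3.799%.

3.799%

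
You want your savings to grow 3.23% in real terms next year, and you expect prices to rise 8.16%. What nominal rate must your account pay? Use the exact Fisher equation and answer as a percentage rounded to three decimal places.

(1 + i) = (1 + r)(1 + π) = 1.03230 × 1.08160 = 1.11653568
i = 1.11653568 − 1, so the required nominal rate is 11.654%.

11.654%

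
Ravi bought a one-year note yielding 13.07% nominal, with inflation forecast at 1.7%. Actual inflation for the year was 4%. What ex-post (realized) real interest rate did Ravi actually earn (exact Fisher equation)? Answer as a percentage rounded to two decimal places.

8.72%

Ex-post: (1 + 0.1307)/(1 + 0.0400) − 1 = 8.7212%
So the realized real rate is 8.72%.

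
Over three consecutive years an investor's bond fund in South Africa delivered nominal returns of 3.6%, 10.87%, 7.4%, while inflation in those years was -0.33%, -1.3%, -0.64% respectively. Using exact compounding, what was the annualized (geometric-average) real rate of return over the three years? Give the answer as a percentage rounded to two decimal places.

8.07%

Nominal growth factor = 1.0360 × 1.1087 × 1.0740 = 1.23361058
Price-level growth factor = 0.9967 × 0.9870 × 0.9936 = 0.97744695
Real growth factor = 1.23361058 / 0.97744695 = 1.26207421
Annualized real rate = 1.26207421^(1/3) − 1 = 8.0675% → 8.07%.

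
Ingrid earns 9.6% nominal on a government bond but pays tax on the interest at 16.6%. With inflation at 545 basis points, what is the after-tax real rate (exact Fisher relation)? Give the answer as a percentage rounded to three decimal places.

After-tax nominal return = 9.6% × (1 − 0.166) = 8.0064%.
1 + r = 1.080064 / 1.05450 = 1.024243
After-tax real rate = 1.024243 − 1 → 2.424%.

2.424%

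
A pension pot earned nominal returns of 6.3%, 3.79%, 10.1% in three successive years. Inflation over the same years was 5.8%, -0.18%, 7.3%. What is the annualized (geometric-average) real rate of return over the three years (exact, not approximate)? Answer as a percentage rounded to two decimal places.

2.34%

Nominal growth factor = 1.0630 × 1.0379 × 1.1010 = 1.21471976
Price-level growth factor = 1.0580 × 0.9982 × 1.0730 = 1.13319058
Real growth factor = 1.21471976 / 1.13319058 = 1.07194657
Annualized real rate = 1.07194657^(1/3) − 1 = 2.3429% → 2.34%.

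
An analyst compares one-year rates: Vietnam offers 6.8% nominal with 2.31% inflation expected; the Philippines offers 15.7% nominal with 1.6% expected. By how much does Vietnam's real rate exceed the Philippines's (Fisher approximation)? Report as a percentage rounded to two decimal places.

Vietnam: 6.8% − 2.31% = 4.490%
The Philippines: 15.7% − 1.6% = 14.100%
Differential = -9.610% → -9.61%.

-9.61%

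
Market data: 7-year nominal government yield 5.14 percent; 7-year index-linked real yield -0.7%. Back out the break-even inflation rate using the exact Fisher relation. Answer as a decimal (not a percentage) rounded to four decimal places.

0.0588

(1 + π) = (1 + i)/(1 + r) = 1.05140 / 0.99300 = 1.058812
Break-even inflation = 1.058812 − 1 → 0.0588.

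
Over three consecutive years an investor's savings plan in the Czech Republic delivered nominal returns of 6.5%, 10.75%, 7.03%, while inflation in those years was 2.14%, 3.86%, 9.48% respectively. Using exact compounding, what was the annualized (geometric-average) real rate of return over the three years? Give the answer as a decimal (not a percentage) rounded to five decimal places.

0.02819

Compound the nominal returns: 1.0650 × 1.1075 × 1.0703 = 1.26240547.
Compound inflation: 1.0214 × 1.0386 × 1.0948 = 1.16139235.
Deflate: 1.26240547 / 1.16139235 = 1.08697588.
Annualized real rate = 1.08697588^(1/3) − 1 = 2.8190% → 0.02819.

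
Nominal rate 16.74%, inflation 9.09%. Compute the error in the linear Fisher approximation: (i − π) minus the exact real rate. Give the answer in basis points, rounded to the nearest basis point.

64 basis points

Approximate: r ≈ 16.740% − 9.090% = 7.6500%
Exact: (1 + 0.1674)/(1 + 0.0909) − 1 = 7.0126%
Error = 7.6500% − 7.0126% = 0.6374% → 64 basis points.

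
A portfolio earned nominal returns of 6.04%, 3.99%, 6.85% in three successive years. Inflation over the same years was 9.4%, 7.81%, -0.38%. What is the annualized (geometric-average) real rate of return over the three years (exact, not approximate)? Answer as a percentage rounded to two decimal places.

0.09%

Compound the nominal returns: 1.0604 × 1.0399 × 1.0685 = 1.17824559.
Compound inflation: 1.0940 × 1.0781 × 0.9962 = 1.17495952.
Deflate: 1.17824559 / 1.17495952 = 1.00279675.
Annualized real rate = 1.00279675^(1/3) − 1 = 0.0931% → 0.09%.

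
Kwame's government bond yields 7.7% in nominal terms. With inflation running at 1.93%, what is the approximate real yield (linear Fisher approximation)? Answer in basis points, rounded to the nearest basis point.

577 basis points

r ≈ i − π = 7.7% − 1.93% = 577 basis points.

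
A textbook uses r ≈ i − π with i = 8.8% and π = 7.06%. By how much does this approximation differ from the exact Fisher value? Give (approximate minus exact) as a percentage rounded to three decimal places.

0.115%

Approximate: r ≈ 8.800% − 7.060% = 1.7400%
Exact: (1 + 0.0880)/(1 + 0.0706) − 1 = 1.6253%
Error = 1.7400% − 1.6253% = 0.1147% → 0.115%.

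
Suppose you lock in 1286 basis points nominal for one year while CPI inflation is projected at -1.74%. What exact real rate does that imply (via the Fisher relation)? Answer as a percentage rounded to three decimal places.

By the Fisher relation, 1 + r = (1 + i)/(1 + π).
1 + r = 1.12860 / 0.98260 = 1.1485854
r = 1.1485854 − 1 = 14.85854%, i.e. 14.859%.

14.859%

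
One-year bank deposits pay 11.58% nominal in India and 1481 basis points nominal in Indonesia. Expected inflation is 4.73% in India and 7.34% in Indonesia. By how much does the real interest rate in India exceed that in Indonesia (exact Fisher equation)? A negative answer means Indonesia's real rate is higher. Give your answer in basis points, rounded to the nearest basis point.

-42 basis points

India: (1 + 0.1158)/(1 + 0.0473) − 1 = 6.5406%
Indonesia: (1 + 0.1481)/(1 + 0.0734) − 1 = 6.9592%
Differential = 6.5406% − 6.9592% = -0.4186% → -42 basis points.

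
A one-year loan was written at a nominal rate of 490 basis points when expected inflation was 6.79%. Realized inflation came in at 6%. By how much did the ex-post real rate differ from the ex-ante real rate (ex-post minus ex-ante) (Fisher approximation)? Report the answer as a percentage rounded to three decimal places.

0.790%

Ex-ante: 4.9% − 6.79% = -1.890%
Ex-post: 4.9% − 6% = -1.100%
Difference (ex-post − ex-ante) = 0.7900% → 0.790%.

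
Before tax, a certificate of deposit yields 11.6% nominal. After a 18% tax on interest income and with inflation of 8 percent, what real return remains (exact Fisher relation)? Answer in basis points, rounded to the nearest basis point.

After-tax nominal return = 11.6% × (1 − 0.18) = 9.5120%.
1 + r = 1.09512 / 1.08000 = 1.014000
After-tax real rate = 1.014000 − 1 → 140 basis points.

140 basis points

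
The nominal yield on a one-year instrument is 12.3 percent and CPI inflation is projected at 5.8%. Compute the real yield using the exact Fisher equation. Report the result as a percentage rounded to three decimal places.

6.144%

By the Fisher equation, 1 + r = (1 + i)/(1 + π).
1 + r = 1.12300 / 1.05800 = 1.061437
r = 1.061437 − 1 = 6.1437%, i.e. 6.144%.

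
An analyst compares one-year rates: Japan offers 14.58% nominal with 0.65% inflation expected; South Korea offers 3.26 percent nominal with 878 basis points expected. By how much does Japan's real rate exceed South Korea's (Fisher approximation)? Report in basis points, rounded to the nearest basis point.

1945 basis points

Japan: 14.58% − 0.65% = 13.930%
South Korea: 3.26% − 8.78% = -5.520%
Differential = 19.450% → 1945 basis points.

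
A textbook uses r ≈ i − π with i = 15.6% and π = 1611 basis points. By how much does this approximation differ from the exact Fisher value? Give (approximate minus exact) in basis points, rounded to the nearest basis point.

-7 basis points

Approximate: r ≈ 15.600% − 16.110% = -0.5100%
Exact: (1 + 0.1560)/(1 + 0.1611) − 1 = -0.4392%
Error = -0.5100% − (-0.4392%) = -0.0708% → -7 basis points.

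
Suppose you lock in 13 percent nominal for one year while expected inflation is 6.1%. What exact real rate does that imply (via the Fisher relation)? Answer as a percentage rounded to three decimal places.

By the Fisher relation, 1 + r = (1 + i)/(1 + π).
1 + r = 1.13000 / 1.06100 = 1.065033
r = 1.065033 − 1 = 6.5033%, i.e. 6.503%.

6.503%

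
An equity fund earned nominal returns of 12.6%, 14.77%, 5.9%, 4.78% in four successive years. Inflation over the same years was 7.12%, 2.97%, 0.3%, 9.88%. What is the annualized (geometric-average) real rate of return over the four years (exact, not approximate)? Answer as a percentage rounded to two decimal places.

Compound the nominal returns: 1.1260 × 1.1477 × 1.0590 × 1.0478 = 1.43397350.
Compound inflation: 1.0712 × 1.0297 × 1.0030 × 1.0988 = 1.21562846.
Deflate: 1.43397350 / 1.21562846 = 1.17961494.
Annualized real rate = 1.17961494^(1/4) − 1 = 4.2162% → 4.22%.

4.22%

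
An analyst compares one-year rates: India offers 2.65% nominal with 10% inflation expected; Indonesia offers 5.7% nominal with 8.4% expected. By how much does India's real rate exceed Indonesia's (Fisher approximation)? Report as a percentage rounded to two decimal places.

India: 2.65% − 10% = -7.350%
Indonesia: 5.7% − 8.4% = -2.700%
Differential = -4.650% → -4.65%.

-4.65%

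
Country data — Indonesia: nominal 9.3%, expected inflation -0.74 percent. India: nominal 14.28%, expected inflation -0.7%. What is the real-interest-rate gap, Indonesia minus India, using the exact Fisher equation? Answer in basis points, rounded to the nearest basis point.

Indonesia: (1 + 0.0930)/(1 − 0.0074) − 1 = 10.1148%
India: (1 + 0.1428)/(1 − 0.0070) − 1 = 15.0856%
Differential = 10.1148% − 15.0856% = -4.9707% → -497 basis points.

-497 basis points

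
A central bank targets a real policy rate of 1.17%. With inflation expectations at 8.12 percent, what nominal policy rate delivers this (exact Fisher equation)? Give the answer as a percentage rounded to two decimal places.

9.39%

(1 + i) = (1 + r)(1 + π) = 1.01170 × 1.08120 = 1.09385004
i = 1.09385004 − 1, so the required nominal rate is 9.39%.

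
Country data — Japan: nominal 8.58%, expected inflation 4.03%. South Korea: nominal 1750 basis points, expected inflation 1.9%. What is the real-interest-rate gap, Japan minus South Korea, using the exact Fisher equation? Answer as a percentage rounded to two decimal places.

Japan: (1 + 0.0858)/(1 + 0.0403) − 1 = 4.3737%
South Korea: (1 + 0.1750)/(1 + 0.0190) − 1 = 15.3091%
Differential = 4.3737% − 15.3091% = -10.9354% → -10.94%.

-10.94%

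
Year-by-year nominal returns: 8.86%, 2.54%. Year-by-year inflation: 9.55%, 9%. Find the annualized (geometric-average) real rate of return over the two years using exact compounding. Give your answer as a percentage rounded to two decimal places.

-3.31%

Compound the nominal returns: 1.0886 × 1.0254 = 1.11625044.
Compound inflation: 1.0955 × 1.0900 = 1.19409500.
Deflate: 1.11625044 / 1.19409500 = 0.93480874.
Annualized real rate = 0.93480874^(1/2) − 1 = -3.3145% → -3.31%.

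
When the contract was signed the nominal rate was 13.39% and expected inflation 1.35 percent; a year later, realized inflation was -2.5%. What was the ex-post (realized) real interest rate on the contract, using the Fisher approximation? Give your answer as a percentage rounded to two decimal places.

15.89%

Ex-post: 13.39% − (-2.5%) = 15.890%
So the realized real rate is 15.89%.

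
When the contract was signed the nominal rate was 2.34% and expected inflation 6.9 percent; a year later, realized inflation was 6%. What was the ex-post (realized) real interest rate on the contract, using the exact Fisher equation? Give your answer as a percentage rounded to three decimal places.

-3.453%

Ex-post: (1 + 0.0234)/(1 + 0.0600) − 1 = -3.4528%
So the realized real rate is -3.453%.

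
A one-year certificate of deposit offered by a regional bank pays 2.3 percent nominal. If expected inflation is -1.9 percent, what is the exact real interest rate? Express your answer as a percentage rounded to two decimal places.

4.28%

1 + r = 1.02300 / 0.98100 = 1.042813
r = 1.042813 − 1 = 4.2813%, i.e. 4.28%.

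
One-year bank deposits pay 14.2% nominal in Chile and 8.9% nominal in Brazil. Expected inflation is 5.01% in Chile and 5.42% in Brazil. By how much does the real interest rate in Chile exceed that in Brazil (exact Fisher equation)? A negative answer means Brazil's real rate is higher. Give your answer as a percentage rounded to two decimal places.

Chile: (1 + 0.1420)/(1 + 0.0501) − 1 = 8.7515%
Brazil: (1 + 0.0890)/(1 + 0.0542) − 1 = 3.3011%
Differential = 8.7515% − 3.3011% = 5.4505% → 5.45%.

5.45%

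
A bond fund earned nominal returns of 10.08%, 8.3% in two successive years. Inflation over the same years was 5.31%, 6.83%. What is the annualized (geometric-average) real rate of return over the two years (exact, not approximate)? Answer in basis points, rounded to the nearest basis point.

294 basis points

Compound the nominal returns: 1.1008 × 1.0830 = 1.19216640.
Compound inflation: 1.0531 × 1.0683 = 1.12502673.
Deflate: 1.19216640 / 1.12502673 = 1.05967829.
Annualized real rate = 1.05967829^(1/2) − 1 = 2.9407% → 294 basis points.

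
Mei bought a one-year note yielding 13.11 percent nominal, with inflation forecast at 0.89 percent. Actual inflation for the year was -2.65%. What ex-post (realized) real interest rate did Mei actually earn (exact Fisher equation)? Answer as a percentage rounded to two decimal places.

16.19%

Ex-post: (1 + 0.1311)/(1 − 0.0265) − 1 = 16.1890%
So the realized real rate is 16.19%.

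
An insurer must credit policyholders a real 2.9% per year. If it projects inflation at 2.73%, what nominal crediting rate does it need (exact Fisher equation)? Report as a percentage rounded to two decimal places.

5.71%

(1 + i) = (1 + r)(1 + π) = 1.02900 × 1.02730 = 1.0570917
i = 1.0570917 − 1, so the required nominal rate is 5.71%.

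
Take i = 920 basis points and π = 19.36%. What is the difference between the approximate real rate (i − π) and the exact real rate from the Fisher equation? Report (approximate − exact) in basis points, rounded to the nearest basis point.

-165 basis points

Approximate: r ≈ 9.200% − 19.360% = -10.1600%
Exact: (1 + 0.0920)/(1 + 0.1936) − 1 = -8.5121%
Error = -10.1600% − (-8.5121%) = -1.6479% → -165 basis points.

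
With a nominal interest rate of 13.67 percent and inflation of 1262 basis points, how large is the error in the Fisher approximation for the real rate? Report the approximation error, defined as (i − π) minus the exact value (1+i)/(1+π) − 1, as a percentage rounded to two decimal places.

0.12%

Approximate: r ≈ 13.670% − 12.620% = 1.0500%
Exact: (1 + 0.1367)/(1 + 0.1262) − 1 = 0.9323%
Error = 1.0500% − 0.9323% = 0.1177% → 0.12%.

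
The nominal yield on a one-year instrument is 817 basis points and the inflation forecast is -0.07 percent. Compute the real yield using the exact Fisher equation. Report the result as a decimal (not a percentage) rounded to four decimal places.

0.0825

1 + r = 1.08170 / 0.99930 = 1.082458
r = 1.082458 − 1 = 8.2458%, i.e. 0.0825.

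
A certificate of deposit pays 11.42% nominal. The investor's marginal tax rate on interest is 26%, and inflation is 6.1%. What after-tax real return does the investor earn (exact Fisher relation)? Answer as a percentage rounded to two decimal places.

After-tax nominal return = 11.42% × (1 − 0.26) = 8.4508%.
1 + r = 1.084508 / 1.06100 = 1.022156
After-tax real rate = 1.022156 − 1 → 2.22%.

2.22%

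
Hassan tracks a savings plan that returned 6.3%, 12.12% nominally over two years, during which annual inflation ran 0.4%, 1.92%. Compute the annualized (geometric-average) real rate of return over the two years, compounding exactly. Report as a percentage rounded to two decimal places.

Compound the nominal returns: 1.0630 × 1.1212 = 1.19183560.
Compound inflation: 1.0040 × 1.0192 = 1.02327680.
Deflate: 1.19183560 / 1.02327680 = 1.16472454.
Annualized real rate = 1.16472454^(1/2) − 1 = 7.9224% → 7.92%.

7.92%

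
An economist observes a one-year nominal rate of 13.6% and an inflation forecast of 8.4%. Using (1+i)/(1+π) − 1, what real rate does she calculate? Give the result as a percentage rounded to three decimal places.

4.797%

1 + r = 1.13600 / 1.08400 = 1.047970
r = 1.047970 − 1 = 4.7970%, i.e. 4.797%.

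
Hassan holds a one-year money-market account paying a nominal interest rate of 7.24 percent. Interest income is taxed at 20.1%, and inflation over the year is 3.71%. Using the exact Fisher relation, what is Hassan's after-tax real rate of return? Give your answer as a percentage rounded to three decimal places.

After-tax nominal return = 7.24% × (1 − 0.201) = 5.78476%.
1 + r = 1.0578476 / 1.03710 = 1.0200054
After-tax real rate = 1.0200054 − 1 → 2.001%.

2.001%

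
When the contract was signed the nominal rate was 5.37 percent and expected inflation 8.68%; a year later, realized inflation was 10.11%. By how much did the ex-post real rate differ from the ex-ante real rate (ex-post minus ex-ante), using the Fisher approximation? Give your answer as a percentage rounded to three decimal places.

Ex-ante: 5.37% − 8.68% = -3.310%
Ex-post: 5.37% − 10.11% = -4.740%
Difference (ex-post − ex-ante) = -1.4300% → -1.430%.

-1.430%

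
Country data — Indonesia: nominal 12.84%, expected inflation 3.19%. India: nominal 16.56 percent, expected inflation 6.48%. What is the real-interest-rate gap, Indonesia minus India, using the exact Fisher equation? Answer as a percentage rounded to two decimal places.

Indonesia: (1 + 0.1284)/(1 + 0.0319) − 1 = 9.3517%
India: (1 + 0.1656)/(1 + 0.0648) − 1 = 9.4666%
Differential = 9.3517% − 9.4666% = -0.1149% → -0.11%.

-0.11%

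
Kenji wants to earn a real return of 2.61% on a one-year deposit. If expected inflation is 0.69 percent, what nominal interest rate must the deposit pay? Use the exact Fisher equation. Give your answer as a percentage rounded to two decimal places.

(1 + i) = (1 + r)(1 + π) = 1.02610 × 1.00690 = 1.03318009
i = 1.03318009 − 1, so the required nominal rate is 3.32%.

3.32%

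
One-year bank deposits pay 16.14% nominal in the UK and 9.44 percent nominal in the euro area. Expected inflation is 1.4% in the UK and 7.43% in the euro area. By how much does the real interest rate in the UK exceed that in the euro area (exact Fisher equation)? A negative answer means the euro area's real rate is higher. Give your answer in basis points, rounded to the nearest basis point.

1267 basis points

The UK: (1 + 0.1614)/(1 + 0.0140) − 1 = 14.5365%
The euro area: (1 + 0.0944)/(1 + 0.0743) − 1 = 1.8710%
Differential = 14.5365% − 1.8710% = 12.6655% → 1267 basis points.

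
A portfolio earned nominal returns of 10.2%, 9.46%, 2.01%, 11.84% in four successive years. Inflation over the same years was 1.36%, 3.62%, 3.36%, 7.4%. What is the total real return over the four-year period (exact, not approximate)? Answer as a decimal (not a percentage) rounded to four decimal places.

Compound the nominal returns: 1.1020 × 1.0946 × 1.0201 × 1.1184 = 1.376185.
Compound inflation: 1.0136 × 1.0362 × 1.0336 × 1.0740 = 1.165915.
Deflate: 1.376185 / 1.165915 = 1.180348.
Total real return = 1.180348 − 1 → 0.1803.

0.1803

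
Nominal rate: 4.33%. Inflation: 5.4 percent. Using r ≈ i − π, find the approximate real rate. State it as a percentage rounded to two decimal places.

-1.07%

r ≈ i − π = 4.33% − 5.4% = -1.07%.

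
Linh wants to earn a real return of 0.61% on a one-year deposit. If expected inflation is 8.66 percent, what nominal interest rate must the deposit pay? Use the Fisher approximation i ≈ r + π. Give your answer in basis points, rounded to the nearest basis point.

927 basis points

i ≈ r + π = 0.61% + 8.66% = 927 basis points.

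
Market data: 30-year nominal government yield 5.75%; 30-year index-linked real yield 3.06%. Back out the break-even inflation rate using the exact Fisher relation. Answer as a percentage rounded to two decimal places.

(1 + π) = (1 + i)/(1 + r) = 1.05750 / 1.03060 = 1.026101
Break-even inflation = 1.026101 − 1 → 2.61%.

2.61%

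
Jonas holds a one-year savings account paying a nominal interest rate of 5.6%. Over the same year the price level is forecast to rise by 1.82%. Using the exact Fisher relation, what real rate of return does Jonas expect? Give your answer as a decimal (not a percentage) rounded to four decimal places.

0.0371

By the Fisher relation, 1 + r = (1 + i)/(1 + π).
1 + r = 1.05600 / 1.01820 = 1.037124
r = 1.037124 − 1 = 3.7124%, i.e. 0.0371.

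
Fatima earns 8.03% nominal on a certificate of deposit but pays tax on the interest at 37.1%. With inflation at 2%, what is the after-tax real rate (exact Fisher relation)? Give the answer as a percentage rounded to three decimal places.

2.991%

After-tax nominal return = 8.03% × (1 − 0.371) = 5.05087%.
1 + r = 1.0505087 / 1.02000 = 1.029910
After-tax real rate = 1.029910 − 1 → 2.991%.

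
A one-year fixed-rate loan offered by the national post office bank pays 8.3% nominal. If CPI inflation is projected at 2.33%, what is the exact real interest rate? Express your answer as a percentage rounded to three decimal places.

By the Fisher relation, 1 + r = (1 + i)/(1 + π).
1 + r = 1.08300 / 1.02330 = 1.058341
r = 1.058341 − 1 = 5.8341%, i.e. 5.834%.

5.834%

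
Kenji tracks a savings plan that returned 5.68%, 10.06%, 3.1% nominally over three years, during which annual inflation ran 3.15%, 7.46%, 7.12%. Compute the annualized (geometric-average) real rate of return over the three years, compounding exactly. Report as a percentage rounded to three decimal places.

0.330%

Nominal growth factor = 1.0568 × 1.1006 × 1.0310 = 1.19917062
Price-level growth factor = 1.0315 × 1.0746 × 1.0712 = 1.18737153
Real growth factor = 1.19917062 / 1.18737153 = 1.00993715
Annualized real rate = 1.00993715^(1/3) − 1 = 0.3301% → 0.330%.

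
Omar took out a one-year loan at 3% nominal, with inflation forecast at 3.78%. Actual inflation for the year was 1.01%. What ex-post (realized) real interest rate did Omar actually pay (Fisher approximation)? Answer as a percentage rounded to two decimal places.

1.99%

Ex-post: 3% − 1.01% = 1.990%
So the realized real rate is 1.99%.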